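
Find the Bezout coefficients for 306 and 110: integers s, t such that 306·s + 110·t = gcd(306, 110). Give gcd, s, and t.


Euclidean algorithm on (306, 110) — divide until remainder is 0:
  306 = 2 · 110 + 86
  110 = 1 · 86 + 24
  86 = 3 · 24 + 14
  24 = 1 · 14 + 10
  14 = 1 · 10 + 4
  10 = 2 · 4 + 2
  4 = 2 · 2 + 0
gcd(306, 110) = 2.
Track Bezout coefficients alongside the remainders: start with r₀ = 306 = a·1 + b·0 (s = 1, t = 0) and r₁ = 110 = a·0 + b·1 (s = 0, t = 1); each new remainder r_{k+1} = r_{k-1} − q_k·r_k inherits s_{k+1} = s_{k-1} − q_k·s_k, t_{k+1} = t_{k-1} − q_k·t_k, so r_k = a·s_k + b·t_k at every step:
  q = 2: r = 86, s = 1 − 2·0 = 1, t = 0 − 2·1 = -2  (check: 306·1 + 110·(-2) = 86)
  q = 1: r = 24, s = 0 − 1·1 = -1, t = 1 − 1·(-2) = 3  (check: 306·(-1) + 110·3 = 24)
  q = 3: r = 14, s = 1 − 3·(-1) = 4, t = -2 − 3·3 = -11  (check: 306·4 + 110·(-11) = 14)
  q = 1: r = 10, s = -1 − 1·4 = -5, t = 3 − 1·(-11) = 14  (check: 306·(-5) + 110·14 = 10)
  q = 1: r = 4, s = 4 − 1·(-5) = 9, t = -11 − 1·14 = -25  (check: 306·9 + 110·(-25) = 4)
  q = 2: r = 2, s = -5 − 2·9 = -23, t = 14 − 2·(-25) = 64  (check: 306·(-23) + 110·64 = 2)
The row with r = 2 (the gcd) gives the Bezout coefficients s = -23, t = 64.
Result: 306 · (-23) + 110 · (64) = 2.

gcd(306, 110) = 2; s = -23, t = 64 (check: 306·(-23) + 110·64 = 2).


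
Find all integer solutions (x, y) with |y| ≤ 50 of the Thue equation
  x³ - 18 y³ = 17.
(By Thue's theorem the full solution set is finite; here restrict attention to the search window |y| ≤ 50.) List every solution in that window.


The equation is x³ - 18y³ = 17. For fixed y, x³ = 18·y³ + 17, so a solution requires the RHS to be a perfect cube.
Strategy: iterate y from -50 to 50, compute RHS = 18·y³ + 17, and check whether it is a (positive or negative) perfect cube.
Check small values of y:
  y = 0: RHS = 17 is not a perfect cube.
  y = 1: RHS = 35 is not a perfect cube.
  y = -1: RHS = -1 = (-1)³ ⇒ x = -1 works.
  y = 2: RHS = 161 is not a perfect cube.
  y = -2: RHS = -127 is not a perfect cube.
  y = 3: RHS = 503 is not a perfect cube.
  y = -3: RHS = -469 is not a perfect cube.
Continuing the search up to |y| = 50 finds no further solutions beyond those listed.
Collected solutions: (-1, -1).

Solutions (with |y| ≤ 50): (-1, -1).


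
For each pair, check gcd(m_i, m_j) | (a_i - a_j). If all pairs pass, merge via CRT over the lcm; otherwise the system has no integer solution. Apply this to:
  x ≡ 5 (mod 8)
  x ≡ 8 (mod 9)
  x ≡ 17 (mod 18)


Moduli 8, 9, 18 are not pairwise coprime, so CRT works modulo lcm(m_i) when all pairwise compatibility conditions hold.
Pairwise compatibility: gcd(m_i, m_j) must divide a_i - a_j for every pair.
Merge one congruence at a time:
  Start: x ≡ 5 (mod 8).
  Combine with x ≡ 8 (mod 9): gcd(8, 9) = 1; 8 - 5 = 3, which IS divisible by 1, so compatible.
    Write x = 5 + 8·t and substitute into x ≡ 8 (mod 9): 8·t ≡ 8 − 5 = 3 (mod 9).
    The inverse of 8 mod 9 is 8 (since 8·8 = 64 = 7·9 + 1), so t ≡ 8·3 = 24 ≡ 6 (mod 9).
    Then x = 5 + 8·6 = 53, valid modulo lcm(8, 9) = 72: x ≡ 53 (mod 72).
  Combine with x ≡ 17 (mod 18): gcd(72, 18) = 18; 17 - 53 = -36, which IS divisible by 18, so compatible.
    Write x = 53 + 72·t and substitute into x ≡ 17 (mod 18): 72·t ≡ 17 − 53 = -36 (mod 18).
    Divide the congruence (and modulus) by g = 18: 4·t ≡ -2 (mod 1).
    Modulo 1 every t works; take t = 0.
    Then x = 53 + 72·0 = 53, valid modulo lcm(72, 18) = 72: x ≡ 53 (mod 72).
Verify: 53 mod 8 = 5, 53 mod 9 = 8, 53 mod 18 = 17.

x ≡ 53 (mod 72).


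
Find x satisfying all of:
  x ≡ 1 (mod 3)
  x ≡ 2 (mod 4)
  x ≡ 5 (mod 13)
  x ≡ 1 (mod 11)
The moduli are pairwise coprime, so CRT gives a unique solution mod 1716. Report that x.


Product of moduli M = 3 · 4 · 13 · 11 = 1716.
Merge one congruence at a time:
  Start: x ≡ 1 (mod 3).
  Combine with x ≡ 2 (mod 4); new modulus lcm = 12.
    Write x = 1 + 3·t and substitute into x ≡ 2 (mod 4): 3·t ≡ 2 − 1 = 1 (mod 4).
    The inverse of 3 mod 4 is 3 (since 3·3 = 9 = 2·4 + 1), so t ≡ 3·1 = 3 ≡ 3 (mod 4).
    Then x = 1 + 3·3 = 10, valid modulo lcm(3, 4) = 12: x ≡ 10 (mod 12).
  Combine with x ≡ 5 (mod 13); new modulus lcm = 156.
    Write x = 10 + 12·t and substitute into x ≡ 5 (mod 13): 12·t ≡ 5 − 10 = -5 (mod 13).
    Reduce coefficients mod 13: 12·t ≡ 8 (mod 13).
    The inverse of 12 mod 13 is 12 (since 12·12 = 144 = 11·13 + 1), so t ≡ 12·8 = 96 ≡ 5 (mod 13).
    Then x = 10 + 12·5 = 70, valid modulo lcm(12, 13) = 156: x ≡ 70 (mod 156).
  Combine with x ≡ 1 (mod 11); new modulus lcm = 1716.
    Write x = 70 + 156·t and substitute into x ≡ 1 (mod 11): 156·t ≡ 1 − 70 = -69 (mod 11).
    Reduce coefficients mod 11: 2·t ≡ 8 (mod 11).
    The inverse of 2 mod 11 is 6 (since 2·6 = 12 = 1·11 + 1), so t ≡ 6·8 = 48 ≡ 4 (mod 11).
    Then x = 70 + 156·4 = 694, valid modulo lcm(156, 11) = 1716: x ≡ 694 (mod 1716).
Verify against each original: 694 mod 3 = 1, 694 mod 4 = 2, 694 mod 13 = 5, 694 mod 11 = 1.

x ≡ 694 (mod 1716).


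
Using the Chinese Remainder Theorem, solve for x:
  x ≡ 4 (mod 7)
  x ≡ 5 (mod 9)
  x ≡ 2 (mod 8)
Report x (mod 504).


Moduli 7, 9, 8 are pairwise coprime; by CRT there is a unique solution modulo M = 7 · 9 · 8 = 504.
Solve pairwise, accumulating the modulus:
  Start with x ≡ 4 (mod 7).
  Combine with x ≡ 5 (mod 9): since gcd(7, 9) = 1, we get a unique residue mod 63.
    Write x = 4 + 7·t and substitute into x ≡ 5 (mod 9): 7·t ≡ 5 − 4 = 1 (mod 9).
    The inverse of 7 mod 9 is 4 (since 7·4 = 28 = 3·9 + 1), so t ≡ 4·1 = 4 ≡ 4 (mod 9).
    Then x = 4 + 7·4 = 32, valid modulo lcm(7, 9) = 63: x ≡ 32 (mod 63).
  Combine with x ≡ 2 (mod 8): since gcd(63, 8) = 1, we get a unique residue mod 504.
    Write x = 32 + 63·t and substitute into x ≡ 2 (mod 8): 63·t ≡ 2 − 32 = -30 (mod 8).
    Reduce coefficients mod 8: 7·t ≡ 2 (mod 8).
    The inverse of 7 mod 8 is 7 (since 7·7 = 49 = 6·8 + 1), so t ≡ 7·2 = 14 ≡ 6 (mod 8).
    Then x = 32 + 63·6 = 410, valid modulo lcm(63, 8) = 504: x ≡ 410 (mod 504).
Verify: 410 mod 7 = 4 ✓, 410 mod 9 = 5 ✓, 410 mod 8 = 2 ✓.

x ≡ 410 (mod 504).


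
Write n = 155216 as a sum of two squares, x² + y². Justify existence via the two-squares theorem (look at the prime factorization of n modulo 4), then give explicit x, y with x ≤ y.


Step 1: Factor n = 155216 = 2^4 · 89 · 109.
Step 2: Check the mod-4 condition on each prime factor: 2 = 2 (special); 89 ≡ 1 (mod 4), exponent 1; 109 ≡ 1 (mod 4), exponent 1.
All primes ≡ 3 (mod 4) appear to even exponent (or don't appear), so by the two-squares theorem n IS expressible as a sum of two squares.
Step 3: Build a representation. Group n = k² · m with k = 4 and m = 89 · 109 = 9701 (a product of primes ≡ 1 (mod 4)); a representation of m scales to one of n via (k·x)² + (k·y)² = k²(x² + y²). Each prime p ≡ 1 (mod 4) is itself a sum of two squares; find a² by testing p − a² for a perfect square:
  89: 89 − 1² = 88, 89 − 2² = 85, 89 − 3² = 80, 89 − 4² = 73, 89 − 5² = 64 = 8² ⇒ 89 = 5² + 8².
  109: 109 − 1² = 108, 109 − 2² = 105, 109 − 3² = 100 = 10² ⇒ 109 = 3² + 10².
  Combine using the Brahmagupta–Fibonacci identity (a² + b²)(c² + d²) = (ac − bd)² + (ad + bc)² = (ac + bd)² + (ad − bc)²:
  89 · 109 = 9701: from (5² + 8²)(3² + 10²), take (5·3 − 8·10, 5·10 + 8·3) = (15 − 80, 50 + 24) = (-65, 74); dropping signs (only squares matter) gives (65, 74); check 65² + 74² = 4225 + 5476 = 9701 ✓.
  Scale by k = 4: (4·65, 4·74) = (260, 296).
Step 4: Order so x ≤ y and verify: 260² + 296² = 67600 + 87616 = 155216 = n. ✓

n = 155216 = 260² + 296² (one valid representation with x ≤ y).


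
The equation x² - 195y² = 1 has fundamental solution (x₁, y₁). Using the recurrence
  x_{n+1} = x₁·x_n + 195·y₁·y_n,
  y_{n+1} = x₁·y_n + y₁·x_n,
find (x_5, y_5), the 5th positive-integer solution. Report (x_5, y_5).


Step 1: Find the fundamental solution (x₁, y₁) of x² - 195y² = 1.
  Expand √195 as a continued fraction. a₀ = ⌊√195⌋ = 13; iterate m_{k+1} = d_k·a_k − m_k, d_{k+1} = (195 − m_{k+1}²)/d_k, a_{k+1} = ⌊(a₀ + m_{k+1})/d_{k+1}⌋ (starting m₀ = 0, d₀ = 1), with convergents p_k = a_k·p_{k-1} + p_{k-2}, q_k = a_k·q_{k-1} + q_{k-2} (p₋₁ = 1, q₋₁ = 0):
  k = 0: a₀ = 13; p₀/q₀ = 13/1; p₀² − 195·q₀² = 169 − 195 = -26.
  k = 1: m = 13, d = 26, a = ⌊(13 + 13)/26⌋ = 1; p/q = (1·13 + 1)/(1·1 + 0) = 14/1; p² − 195·q² = 196 − 195 = 1.
  The first convergent with p² − 195·q² = 1 gives the fundamental solution (x₁, y₁) = (14, 1).
Step 2: Apply the recurrence (x_{n+1}, y_{n+1}) = (x₁x_n + 195y₁y_n, x₁y_n + y₁x_n) repeatedly.
  From (x_1, y_1) = (14, 1): x_2 = 14·14 + 195·1·1 = 391; y_2 = 14·1 + 1·14 = 28.
  From (x_2, y_2) = (391, 28): x_3 = 14·391 + 195·1·28 = 10934; y_3 = 14·28 + 1·391 = 783.
  From (x_3, y_3) = (10934, 783): x_4 = 14·10934 + 195·1·783 = 305761; y_4 = 14·783 + 1·10934 = 21896.
  From (x_4, y_4) = (305761, 21896): x_5 = 14·305761 + 195·1·21896 = 8550374; y_5 = 14·21896 + 1·305761 = 612305.
Step 3: Verify x_5² - 195·y_5² = 73108895539876 - 73108895539875 = 1 (should be 1). ✓

(x_1, y_1) = (14, 1); (x_5, y_5) = (8550374, 612305).


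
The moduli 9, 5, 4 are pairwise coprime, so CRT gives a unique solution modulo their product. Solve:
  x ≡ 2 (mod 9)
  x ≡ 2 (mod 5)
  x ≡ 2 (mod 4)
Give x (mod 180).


Moduli 9, 5, 4 are pairwise coprime; by CRT there is a unique solution modulo M = 9 · 5 · 4 = 180.
Solve pairwise, accumulating the modulus:
  Start with x ≡ 2 (mod 9).
  Combine with x ≡ 2 (mod 5): since gcd(9, 5) = 1, we get a unique residue mod 45.
    Write x = 2 + 9·t and substitute into x ≡ 2 (mod 5): 9·t ≡ 2 − 2 = 0 (mod 5).
    Reduce coefficients mod 5: 4·t ≡ 0 (mod 5).
    The inverse of 4 mod 5 is 4 (since 4·4 = 16 = 3·5 + 1), so t ≡ 4·0 = 0 ≡ 0 (mod 5).
    Then x = 2 + 9·0 = 2, valid modulo lcm(9, 5) = 45: x ≡ 2 (mod 45).
  Combine with x ≡ 2 (mod 4): since gcd(45, 4) = 1, we get a unique residue mod 180.
    Write x = 2 + 45·t and substitute into x ≡ 2 (mod 4): 45·t ≡ 2 − 2 = 0 (mod 4).
    Reduce coefficients mod 4: 1·t ≡ 0 (mod 4).
    So t ≡ 0 (mod 4).
    Then x = 2 + 45·0 = 2, valid modulo lcm(45, 4) = 180: x ≡ 2 (mod 180).
Verify: 2 mod 9 = 2 ✓, 2 mod 5 = 2 ✓, 2 mod 4 = 2 ✓.

x ≡ 2 (mod 180).


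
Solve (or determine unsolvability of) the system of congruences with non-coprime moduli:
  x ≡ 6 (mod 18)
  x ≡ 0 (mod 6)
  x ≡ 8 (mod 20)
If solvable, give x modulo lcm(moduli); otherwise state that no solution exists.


Moduli 18, 6, 20 are not pairwise coprime, so CRT works modulo lcm(m_i) when all pairwise compatibility conditions hold.
Pairwise compatibility: gcd(m_i, m_j) must divide a_i - a_j for every pair.
Merge one congruence at a time:
  Start: x ≡ 6 (mod 18).
  Combine with x ≡ 0 (mod 6): gcd(18, 6) = 6; 0 - 6 = -6, which IS divisible by 6, so compatible.
    Write x = 6 + 18·t and substitute into x ≡ 0 (mod 6): 18·t ≡ 0 − 6 = -6 (mod 6).
    Divide the congruence (and modulus) by g = 6: 3·t ≡ -1 (mod 1).
    Modulo 1 every t works; take t = 0.
    Then x = 6 + 18·0 = 6, valid modulo lcm(18, 6) = 18: x ≡ 6 (mod 18).
  Combine with x ≡ 8 (mod 20): gcd(18, 20) = 2; 8 - 6 = 2, which IS divisible by 2, so compatible.
    Write x = 6 + 18·t and substitute into x ≡ 8 (mod 20): 18·t ≡ 8 − 6 = 2 (mod 20).
    Divide the congruence (and modulus) by g = 2: 9·t ≡ 1 (mod 10).
    The inverse of 9 mod 10 is 9 (since 9·9 = 81 = 8·10 + 1), so t ≡ 9·1 = 9 ≡ 9 (mod 10).
    Then x = 6 + 18·9 = 168, valid modulo lcm(18, 20) = 180: x ≡ 168 (mod 180).
Verify: 168 mod 18 = 6, 168 mod 6 = 0, 168 mod 20 = 8.

x ≡ 168 (mod 180).


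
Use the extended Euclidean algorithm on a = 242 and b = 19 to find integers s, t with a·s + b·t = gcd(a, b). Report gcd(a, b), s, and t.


Euclidean algorithm on (242, 19) — divide until remainder is 0:
  242 = 12 · 19 + 14
  19 = 1 · 14 + 5
  14 = 2 · 5 + 4
  5 = 1 · 4 + 1
  4 = 4 · 1 + 0
gcd(242, 19) = 1.
Track Bezout coefficients alongside the remainders: start with r₀ = 242 = a·1 + b·0 (s = 1, t = 0) and r₁ = 19 = a·0 + b·1 (s = 0, t = 1); each new remainder r_{k+1} = r_{k-1} − q_k·r_k inherits s_{k+1} = s_{k-1} − q_k·s_k, t_{k+1} = t_{k-1} − q_k·t_k, so r_k = a·s_k + b·t_k at every step:
  q = 12: r = 14, s = 1 − 12·0 = 1, t = 0 − 12·1 = -12  (check: 242·1 + 19·(-12) = 14)
  q = 1: r = 5, s = 0 − 1·1 = -1, t = 1 − 1·(-12) = 13  (check: 242·(-1) + 19·13 = 5)
  q = 2: r = 4, s = 1 − 2·(-1) = 3, t = -12 − 2·13 = -38  (check: 242·3 + 19·(-38) = 4)
  q = 1: r = 1, s = -1 − 1·3 = -4, t = 13 − 1·(-38) = 51  (check: 242·(-4) + 19·51 = 1)
The row with r = 1 (the gcd) gives the Bezout coefficients s = -4, t = 51.
Result: 242 · (-4) + 19 · (51) = 1.

gcd(242, 19) = 1; s = -4, t = 51 (check: 242·(-4) + 19·51 = 1).


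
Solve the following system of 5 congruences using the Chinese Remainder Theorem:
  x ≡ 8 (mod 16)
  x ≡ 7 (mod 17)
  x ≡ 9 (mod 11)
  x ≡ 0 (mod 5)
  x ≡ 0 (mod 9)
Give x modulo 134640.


Product of moduli M = 16 · 17 · 11 · 5 · 9 = 134640.
Merge one congruence at a time:
  Start: x ≡ 8 (mod 16).
  Combine with x ≡ 7 (mod 17); new modulus lcm = 272.
    Write x = 8 + 16·t and substitute into x ≡ 7 (mod 17): 16·t ≡ 7 − 8 = -1 (mod 17).
    Reduce coefficients mod 17: 16·t ≡ 16 (mod 17).
    The inverse of 16 mod 17 is 16 (since 16·16 = 256 = 15·17 + 1), so t ≡ 16·16 = 256 ≡ 1 (mod 17).
    Then x = 8 + 16·1 = 24, valid modulo lcm(16, 17) = 272: x ≡ 24 (mod 272).
  Combine with x ≡ 9 (mod 11); new modulus lcm = 2992.
    Write x = 24 + 272·t and substitute into x ≡ 9 (mod 11): 272·t ≡ 9 − 24 = -15 (mod 11).
    Reduce coefficients mod 11: 8·t ≡ 7 (mod 11).
    The inverse of 8 mod 11 is 7 (since 8·7 = 56 = 5·11 + 1), so t ≡ 7·7 = 49 ≡ 5 (mod 11).
    Then x = 24 + 272·5 = 1384, valid modulo lcm(272, 11) = 2992: x ≡ 1384 (mod 2992).
  Combine with x ≡ 0 (mod 5); new modulus lcm = 14960.
    Write x = 1384 + 2992·t and substitute into x ≡ 0 (mod 5): 2992·t ≡ 0 − 1384 = -1384 (mod 5).
    Reduce coefficients mod 5: 2·t ≡ 1 (mod 5).
    The inverse of 2 mod 5 is 3 (since 2·3 = 6 = 1·5 + 1), so t ≡ 3·1 = 3 ≡ 3 (mod 5).
    Then x = 1384 + 2992·3 = 10360, valid modulo lcm(2992, 5) = 14960: x ≡ 10360 (mod 14960).
  Combine with x ≡ 0 (mod 9); new modulus lcm = 134640.
    Write x = 10360 + 14960·t and substitute into x ≡ 0 (mod 9): 14960·t ≡ 0 − 10360 = -10360 (mod 9).
    Reduce coefficients mod 9: 2·t ≡ 8 (mod 9).
    The inverse of 2 mod 9 is 5 (since 2·5 = 10 = 1·9 + 1), so t ≡ 5·8 = 40 ≡ 4 (mod 9).
    Then x = 10360 + 14960·4 = 70200, valid modulo lcm(14960, 9) = 134640: x ≡ 70200 (mod 134640).
Verify against each original: 70200 mod 16 = 8, 70200 mod 17 = 7, 70200 mod 11 = 9, 70200 mod 5 = 0, 70200 mod 9 = 0.

x ≡ 70200 (mod 134640).


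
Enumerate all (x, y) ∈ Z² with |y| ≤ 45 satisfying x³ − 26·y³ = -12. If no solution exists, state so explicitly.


The equation is x³ - 26y³ = -12. For fixed y, x³ = 26·y³ − 12, so a solution requires the RHS to be a perfect cube.
Strategy: iterate y from -45 to 45, compute RHS = 26·y³ − 12, and check whether it is a (positive or negative) perfect cube.
Check small values of y:
  y = 0: RHS = -12 is not a perfect cube.
  y = 1: RHS = 14 is not a perfect cube.
  y = -1: RHS = -38 is not a perfect cube.
  y = 2: RHS = 196 is not a perfect cube.
  y = -2: RHS = -220 is not a perfect cube.
  y = 3: RHS = 690 is not a perfect cube.
  y = -3: RHS = -714 is not a perfect cube.
Continuing the search up to |y| = 45 finds no solutions either.
No (x, y) in the scanned range satisfies the equation.

No integer solutions with |y| ≤ 45.


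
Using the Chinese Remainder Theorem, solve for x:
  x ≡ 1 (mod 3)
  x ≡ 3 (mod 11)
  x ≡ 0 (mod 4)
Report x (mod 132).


Moduli 3, 11, 4 are pairwise coprime; by CRT there is a unique solution modulo M = 3 · 11 · 4 = 132.
Solve pairwise, accumulating the modulus:
  Start with x ≡ 1 (mod 3).
  Combine with x ≡ 3 (mod 11): since gcd(3, 11) = 1, we get a unique residue mod 33.
    Write x = 1 + 3·t and substitute into x ≡ 3 (mod 11): 3·t ≡ 3 − 1 = 2 (mod 11).
    The inverse of 3 mod 11 is 4 (since 3·4 = 12 = 1·11 + 1), so t ≡ 4·2 = 8 ≡ 8 (mod 11).
    Then x = 1 + 3·8 = 25, valid modulo lcm(3, 11) = 33: x ≡ 25 (mod 33).
  Combine with x ≡ 0 (mod 4): since gcd(33, 4) = 1, we get a unique residue mod 132.
    Write x = 25 + 33·t and substitute into x ≡ 0 (mod 4): 33·t ≡ 0 − 25 = -25 (mod 4).
    Reduce coefficients mod 4: 1·t ≡ 3 (mod 4).
    So t ≡ 3 (mod 4).
    Then x = 25 + 33·3 = 124, valid modulo lcm(33, 4) = 132: x ≡ 124 (mod 132).
Verify: 124 mod 3 = 1 ✓, 124 mod 11 = 3 ✓, 124 mod 4 = 0 ✓.

x ≡ 124 (mod 132).


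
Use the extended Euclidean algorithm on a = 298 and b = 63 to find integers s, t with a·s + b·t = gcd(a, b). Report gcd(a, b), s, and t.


Euclidean algorithm on (298, 63) — divide until remainder is 0:
  298 = 4 · 63 + 46
  63 = 1 · 46 + 17
  46 = 2 · 17 + 12
  17 = 1 · 12 + 5
  12 = 2 · 5 + 2
  5 = 2 · 2 + 1
  2 = 2 · 1 + 0
gcd(298, 63) = 1.
Track Bezout coefficients alongside the remainders: start with r₀ = 298 = a·1 + b·0 (s = 1, t = 0) and r₁ = 63 = a·0 + b·1 (s = 0, t = 1); each new remainder r_{k+1} = r_{k-1} − q_k·r_k inherits s_{k+1} = s_{k-1} − q_k·s_k, t_{k+1} = t_{k-1} − q_k·t_k, so r_k = a·s_k + b·t_k at every step:
  q = 4: r = 46, s = 1 − 4·0 = 1, t = 0 − 4·1 = -4  (check: 298·1 + 63·(-4) = 46)
  q = 1: r = 17, s = 0 − 1·1 = -1, t = 1 − 1·(-4) = 5  (check: 298·(-1) + 63·5 = 17)
  q = 2: r = 12, s = 1 − 2·(-1) = 3, t = -4 − 2·5 = -14  (check: 298·3 + 63·(-14) = 12)
  q = 1: r = 5, s = -1 − 1·3 = -4, t = 5 − 1·(-14) = 19  (check: 298·(-4) + 63·19 = 5)
  q = 2: r = 2, s = 3 − 2·(-4) = 11, t = -14 − 2·19 = -52  (check: 298·11 + 63·(-52) = 2)
  q = 2: r = 1, s = -4 − 2·11 = -26, t = 19 − 2·(-52) = 123  (check: 298·(-26) + 63·123 = 1)
The row with r = 1 (the gcd) gives the Bezout coefficients s = -26, t = 123.
Result: 298 · (-26) + 63 · (123) = 1.

gcd(298, 63) = 1; s = -26, t = 123 (check: 298·(-26) + 63·123 = 1).


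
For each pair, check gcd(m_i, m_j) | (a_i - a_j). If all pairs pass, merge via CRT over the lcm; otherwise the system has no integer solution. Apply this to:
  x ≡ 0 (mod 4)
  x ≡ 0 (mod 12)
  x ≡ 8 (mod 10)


Moduli 4, 12, 10 are not pairwise coprime, so CRT works modulo lcm(m_i) when all pairwise compatibility conditions hold.
Pairwise compatibility: gcd(m_i, m_j) must divide a_i - a_j for every pair.
Merge one congruence at a time:
  Start: x ≡ 0 (mod 4).
  Combine with x ≡ 0 (mod 12): gcd(4, 12) = 4; 0 - 0 = 0, which IS divisible by 4, so compatible.
    Write x = 0 + 4·t and substitute into x ≡ 0 (mod 12): 4·t ≡ 0 − 0 = 0 (mod 12).
    Divide the congruence (and modulus) by g = 4: 1·t ≡ 0 (mod 3).
    So t ≡ 0 (mod 3).
    Then x = 0 + 4·0 = 0, valid modulo lcm(4, 12) = 12: x ≡ 0 (mod 12).
  Combine with x ≡ 8 (mod 10): gcd(12, 10) = 2; 8 - 0 = 8, which IS divisible by 2, so compatible.
    Write x = 0 + 12·t and substitute into x ≡ 8 (mod 10): 12·t ≡ 8 − 0 = 8 (mod 10).
    Divide the congruence (and modulus) by g = 2: 6·t ≡ 4 (mod 5).
    Reduce coefficients mod 5: 1·t ≡ 4 (mod 5).
    So t ≡ 4 (mod 5).
    Then x = 0 + 12·4 = 48, valid modulo lcm(12, 10) = 60: x ≡ 48 (mod 60).
Verify: 48 mod 4 = 0, 48 mod 12 = 0, 48 mod 10 = 8.

x ≡ 48 (mod 60).


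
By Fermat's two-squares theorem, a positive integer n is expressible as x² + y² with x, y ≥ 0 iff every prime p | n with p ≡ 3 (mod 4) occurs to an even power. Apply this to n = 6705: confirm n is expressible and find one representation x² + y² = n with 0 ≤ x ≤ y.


Step 1: Factor n = 6705 = 3^2 · 5 · 149.
Step 2: Check the mod-4 condition on each prime factor: 3 ≡ 3 (mod 4), exponent 2 (must be even); 5 ≡ 1 (mod 4), exponent 1; 149 ≡ 1 (mod 4), exponent 1.
All primes ≡ 3 (mod 4) appear to even exponent (or don't appear), so by the two-squares theorem n IS expressible as a sum of two squares.
Step 3: Build a representation. Group n = k² · m with k = 3 and m = 5 · 149 = 745 (a product of primes ≡ 1 (mod 4)); a representation of m scales to one of n via (k·x)² + (k·y)² = k²(x² + y²). Each prime p ≡ 1 (mod 4) is itself a sum of two squares; find a² by testing p − a² for a perfect square:
  5: 5 − 1² = 4 = 2² ⇒ 5 = 1² + 2².
  149: 149 − 1² = 148, 149 − 2² = 145, 149 − 3² = 140, 149 − 4² = 133, 149 − 5² = 124, 149 − 6² = 113, 149 − 7² = 100 = 10² ⇒ 149 = 7² + 10².
  Combine using the Brahmagupta–Fibonacci identity (a² + b²)(c² + d²) = (ac − bd)² + (ad + bc)² = (ac + bd)² + (ad − bc)²:
  5 · 149 = 745: from (1² + 2²)(7² + 10²), take (1·7 − 2·10, 1·10 + 2·7) = (7 − 20, 10 + 14) = (-13, 24); dropping signs (only squares matter) gives (13, 24); check 13² + 24² = 169 + 576 = 745 ✓.
  Scale by k = 3: (3·13, 3·24) = (39, 72).
Step 4: Order so x ≤ y and verify: 39² + 72² = 1521 + 5184 = 6705 = n. ✓

n = 6705 = 39² + 72² (one valid representation with x ≤ y).


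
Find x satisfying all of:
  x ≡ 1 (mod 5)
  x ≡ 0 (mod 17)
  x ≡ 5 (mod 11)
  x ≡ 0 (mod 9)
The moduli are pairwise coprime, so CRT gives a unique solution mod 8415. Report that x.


Product of moduli M = 5 · 17 · 11 · 9 = 8415.
Merge one congruence at a time:
  Start: x ≡ 1 (mod 5).
  Combine with x ≡ 0 (mod 17); new modulus lcm = 85.
    Write x = 1 + 5·t and substitute into x ≡ 0 (mod 17): 5·t ≡ 0 − 1 = -1 (mod 17).
    Reduce coefficients mod 17: 5·t ≡ 16 (mod 17).
    The inverse of 5 mod 17 is 7 (since 5·7 = 35 = 2·17 + 1), so t ≡ 7·16 = 112 ≡ 10 (mod 17).
    Then x = 1 + 5·10 = 51, valid modulo lcm(5, 17) = 85: x ≡ 51 (mod 85).
  Combine with x ≡ 5 (mod 11); new modulus lcm = 935.
    Write x = 51 + 85·t and substitute into x ≡ 5 (mod 11): 85·t ≡ 5 − 51 = -46 (mod 11).
    Reduce coefficients mod 11: 8·t ≡ 9 (mod 11).
    The inverse of 8 mod 11 is 7 (since 8·7 = 56 = 5·11 + 1), so t ≡ 7·9 = 63 ≡ 8 (mod 11).
    Then x = 51 + 85·8 = 731, valid modulo lcm(85, 11) = 935: x ≡ 731 (mod 935).
  Combine with x ≡ 0 (mod 9); new modulus lcm = 8415.
    Write x = 731 + 935·t and substitute into x ≡ 0 (mod 9): 935·t ≡ 0 − 731 = -731 (mod 9).
    Reduce coefficients mod 9: 8·t ≡ 7 (mod 9).
    The inverse of 8 mod 9 is 8 (since 8·8 = 64 = 7·9 + 1), so t ≡ 8·7 = 56 ≡ 2 (mod 9).
    Then x = 731 + 935·2 = 2601, valid modulo lcm(935, 9) = 8415: x ≡ 2601 (mod 8415).
Verify against each original: 2601 mod 5 = 1, 2601 mod 17 = 0, 2601 mod 11 = 5, 2601 mod 9 = 0.

x ≡ 2601 (mod 8415).


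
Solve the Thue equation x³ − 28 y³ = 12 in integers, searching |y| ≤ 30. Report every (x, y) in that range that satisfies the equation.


The equation is x³ - 28y³ = 12. For fixed y, x³ = 28·y³ + 12, so a solution requires the RHS to be a perfect cube.
Strategy: iterate y from -30 to 30, compute RHS = 28·y³ + 12, and check whether it is a (positive or negative) perfect cube.
Check small values of y:
  y = 0: RHS = 12 is not a perfect cube.
  y = 1: RHS = 40 is not a perfect cube.
  y = -1: RHS = -16 is not a perfect cube.
  y = 2: RHS = 236 is not a perfect cube.
  y = -2: RHS = -212 is not a perfect cube.
  y = 3: RHS = 768 is not a perfect cube.
  y = -3: RHS = -744 is not a perfect cube.
Continuing the search up to |y| = 30 finds no solutions either.
No (x, y) in the scanned range satisfies the equation.

No integer solutions with |y| ≤ 30.


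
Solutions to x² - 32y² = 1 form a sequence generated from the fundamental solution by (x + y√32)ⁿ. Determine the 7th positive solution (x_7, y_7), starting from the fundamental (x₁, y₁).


Step 1: Find the fundamental solution (x₁, y₁) of x² - 32y² = 1.
  Expand √32 as a continued fraction. a₀ = ⌊√32⌋ = 5; iterate m_{k+1} = d_k·a_k − m_k, d_{k+1} = (32 − m_{k+1}²)/d_k, a_{k+1} = ⌊(a₀ + m_{k+1})/d_{k+1}⌋ (starting m₀ = 0, d₀ = 1), with convergents p_k = a_k·p_{k-1} + p_{k-2}, q_k = a_k·q_{k-1} + q_{k-2} (p₋₁ = 1, q₋₁ = 0):
  k = 0: a₀ = 5; p₀/q₀ = 5/1; p₀² − 32·q₀² = 25 − 32 = -7.
  k = 1: m = 5, d = 7, a = ⌊(5 + 5)/7⌋ = 1; p/q = (1·5 + 1)/(1·1 + 0) = 6/1; p² − 32·q² = 36 − 32 = 4.
  k = 2: m = 2, d = 4, a = ⌊(5 + 2)/4⌋ = 1; p/q = (1·6 + 5)/(1·1 + 1) = 11/2; p² − 32·q² = 121 − 128 = -7.
  k = 3: m = 2, d = 7, a = ⌊(5 + 2)/7⌋ = 1; p/q = (1·11 + 6)/(1·2 + 1) = 17/3; p² − 32·q² = 289 − 288 = 1.
  The first convergent with p² − 32·q² = 1 gives the fundamental solution (x₁, y₁) = (17, 3).
Step 2: Apply the recurrence (x_{n+1}, y_{n+1}) = (x₁x_n + 32y₁y_n, x₁y_n + y₁x_n) repeatedly.
  From (x_1, y_1) = (17, 3): x_2 = 17·17 + 32·3·3 = 577; y_2 = 17·3 + 3·17 = 102.
  From (x_2, y_2) = (577, 102): x_3 = 17·577 + 32·3·102 = 19601; y_3 = 17·102 + 3·577 = 3465.
  From (x_3, y_3) = (19601, 3465): x_4 = 17·19601 + 32·3·3465 = 665857; y_4 = 17·3465 + 3·19601 = 117708.
  From (x_4, y_4) = (665857, 117708): x_5 = 17·665857 + 32·3·117708 = 22619537; y_5 = 17·117708 + 3·665857 = 3998607.
  From (x_5, y_5) = (22619537, 3998607): x_6 = 17·22619537 + 32·3·3998607 = 768398401; y_6 = 17·3998607 + 3·22619537 = 135834930.
  From (x_6, y_6) = (768398401, 135834930): x_7 = 17·768398401 + 32·3·135834930 = 26102926097; y_7 = 17·135834930 + 3·768398401 = 4614389013.
Step 3: Verify x_7² - 32·y_7² = 681362750825443653409 - 681362750825443653408 = 1 (should be 1). ✓

(x_1, y_1) = (17, 3); (x_7, y_7) = (26102926097, 4614389013).


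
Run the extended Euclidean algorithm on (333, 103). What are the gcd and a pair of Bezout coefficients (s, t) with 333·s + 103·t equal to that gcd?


Euclidean algorithm on (333, 103) — divide until remainder is 0:
  333 = 3 · 103 + 24
  103 = 4 · 24 + 7
  24 = 3 · 7 + 3
  7 = 2 · 3 + 1
  3 = 3 · 1 + 0
gcd(333, 103) = 1.
Track Bezout coefficients alongside the remainders: start with r₀ = 333 = a·1 + b·0 (s = 1, t = 0) and r₁ = 103 = a·0 + b·1 (s = 0, t = 1); each new remainder r_{k+1} = r_{k-1} − q_k·r_k inherits s_{k+1} = s_{k-1} − q_k·s_k, t_{k+1} = t_{k-1} − q_k·t_k, so r_k = a·s_k + b·t_k at every step:
  q = 3: r = 24, s = 1 − 3·0 = 1, t = 0 − 3·1 = -3  (check: 333·1 + 103·(-3) = 24)
  q = 4: r = 7, s = 0 − 4·1 = -4, t = 1 − 4·(-3) = 13  (check: 333·(-4) + 103·13 = 7)
  q = 3: r = 3, s = 1 − 3·(-4) = 13, t = -3 − 3·13 = -42  (check: 333·13 + 103·(-42) = 3)
  q = 2: r = 1, s = -4 − 2·13 = -30, t = 13 − 2·(-42) = 97  (check: 333·(-30) + 103·97 = 1)
The row with r = 1 (the gcd) gives the Bezout coefficients s = -30, t = 97.
Result: 333 · (-30) + 103 · (97) = 1.

gcd(333, 103) = 1; s = -30, t = 97 (check: 333·(-30) + 103·97 = 1).


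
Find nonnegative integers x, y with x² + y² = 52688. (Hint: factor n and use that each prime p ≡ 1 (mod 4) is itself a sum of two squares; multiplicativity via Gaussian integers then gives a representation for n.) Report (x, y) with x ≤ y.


Step 1: Factor n = 52688 = 2^4 · 37 · 89.
Step 2: Check the mod-4 condition on each prime factor: 2 = 2 (special); 37 ≡ 1 (mod 4), exponent 1; 89 ≡ 1 (mod 4), exponent 1.
All primes ≡ 3 (mod 4) appear to even exponent (or don't appear), so by the two-squares theorem n IS expressible as a sum of two squares.
Step 3: Build a representation. Group n = k² · m with k = 4 and m = 37 · 89 = 3293 (a product of primes ≡ 1 (mod 4)); a representation of m scales to one of n via (k·x)² + (k·y)² = k²(x² + y²). Each prime p ≡ 1 (mod 4) is itself a sum of two squares; find a² by testing p − a² for a perfect square:
  37: 37 − 1² = 36 = 6² ⇒ 37 = 1² + 6².
  89: 89 − 1² = 88, 89 − 2² = 85, 89 − 3² = 80, 89 − 4² = 73, 89 − 5² = 64 = 8² ⇒ 89 = 5² + 8².
  Combine using the Brahmagupta–Fibonacci identity (a² + b²)(c² + d²) = (ac − bd)² + (ad + bc)² = (ac + bd)² + (ad − bc)²:
  37 · 89 = 3293: from (1² + 6²)(5² + 8²), take (1·5 − 6·8, 1·8 + 6·5) = (5 − 48, 8 + 30) = (-43, 38); dropping signs (only squares matter) gives (43, 38); check 43² + 38² = 1849 + 1444 = 3293 ✓.
  Scale by k = 4: (4·43, 4·38) = (172, 152).
Step 4: Order so x ≤ y and verify: 152² + 172² = 23104 + 29584 = 52688 = n. ✓

n = 52688 = 152² + 172² (one valid representation with x ≤ y).


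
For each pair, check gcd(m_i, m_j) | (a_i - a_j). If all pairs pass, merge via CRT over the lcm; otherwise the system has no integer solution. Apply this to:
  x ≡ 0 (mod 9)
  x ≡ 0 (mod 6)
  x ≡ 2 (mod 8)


Moduli 9, 6, 8 are not pairwise coprime, so CRT works modulo lcm(m_i) when all pairwise compatibility conditions hold.
Pairwise compatibility: gcd(m_i, m_j) must divide a_i - a_j for every pair.
Merge one congruence at a time:
  Start: x ≡ 0 (mod 9).
  Combine with x ≡ 0 (mod 6): gcd(9, 6) = 3; 0 - 0 = 0, which IS divisible by 3, so compatible.
    Write x = 0 + 9·t and substitute into x ≡ 0 (mod 6): 9·t ≡ 0 − 0 = 0 (mod 6).
    Divide the congruence (and modulus) by g = 3: 3·t ≡ 0 (mod 2).
    Reduce coefficients mod 2: 1·t ≡ 0 (mod 2).
    So t ≡ 0 (mod 2).
    Then x = 0 + 9·0 = 0, valid modulo lcm(9, 6) = 18: x ≡ 0 (mod 18).
  Combine with x ≡ 2 (mod 8): gcd(18, 8) = 2; 2 - 0 = 2, which IS divisible by 2, so compatible.
    Write x = 0 + 18·t and substitute into x ≡ 2 (mod 8): 18·t ≡ 2 − 0 = 2 (mod 8).
    Divide the congruence (and modulus) by g = 2: 9·t ≡ 1 (mod 4).
    Reduce coefficients mod 4: 1·t ≡ 1 (mod 4).
    So t ≡ 1 (mod 4).
    Then x = 0 + 18·1 = 18, valid modulo lcm(18, 8) = 72: x ≡ 18 (mod 72).
Verify: 18 mod 9 = 0, 18 mod 6 = 0, 18 mod 8 = 2.

x ≡ 18 (mod 72).


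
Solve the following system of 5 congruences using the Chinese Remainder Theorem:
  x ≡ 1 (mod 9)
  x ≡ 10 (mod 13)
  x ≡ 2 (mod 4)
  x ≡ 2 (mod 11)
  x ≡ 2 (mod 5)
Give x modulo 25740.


Product of moduli M = 9 · 13 · 4 · 11 · 5 = 25740.
Merge one congruence at a time:
  Start: x ≡ 1 (mod 9).
  Combine with x ≡ 10 (mod 13); new modulus lcm = 117.
    Write x = 1 + 9·t and substitute into x ≡ 10 (mod 13): 9·t ≡ 10 − 1 = 9 (mod 13).
    The inverse of 9 mod 13 is 3 (since 9·3 = 27 = 2·13 + 1), so t ≡ 3·9 = 27 ≡ 1 (mod 13).
    Then x = 1 + 9·1 = 10, valid modulo lcm(9, 13) = 117: x ≡ 10 (mod 117).
  Combine with x ≡ 2 (mod 4); new modulus lcm = 468.
    Write x = 10 + 117·t and substitute into x ≡ 2 (mod 4): 117·t ≡ 2 − 10 = -8 (mod 4).
    Reduce coefficients mod 4: 1·t ≡ 0 (mod 4).
    So t ≡ 0 (mod 4).
    Then x = 10 + 117·0 = 10, valid modulo lcm(117, 4) = 468: x ≡ 10 (mod 468).
  Combine with x ≡ 2 (mod 11); new modulus lcm = 5148.
    Write x = 10 + 468·t and substitute into x ≡ 2 (mod 11): 468·t ≡ 2 − 10 = -8 (mod 11).
    Reduce coefficients mod 11: 6·t ≡ 3 (mod 11).
    The inverse of 6 mod 11 is 2 (since 6·2 = 12 = 1·11 + 1), so t ≡ 2·3 = 6 ≡ 6 (mod 11).
    Then x = 10 + 468·6 = 2818, valid modulo lcm(468, 11) = 5148: x ≡ 2818 (mod 5148).
  Combine with x ≡ 2 (mod 5); new modulus lcm = 25740.
    Write x = 2818 + 5148·t and substitute into x ≡ 2 (mod 5): 5148·t ≡ 2 − 2818 = -2816 (mod 5).
    Reduce coefficients mod 5: 3·t ≡ 4 (mod 5).
    The inverse of 3 mod 5 is 2 (since 3·2 = 6 = 1·5 + 1), so t ≡ 2·4 = 8 ≡ 3 (mod 5).
    Then x = 2818 + 5148·3 = 18262, valid modulo lcm(5148, 5) = 25740: x ≡ 18262 (mod 25740).
Verify against each original: 18262 mod 9 = 1, 18262 mod 13 = 10, 18262 mod 4 = 2, 18262 mod 11 = 2, 18262 mod 5 = 2.

x ≡ 18262 (mod 25740).


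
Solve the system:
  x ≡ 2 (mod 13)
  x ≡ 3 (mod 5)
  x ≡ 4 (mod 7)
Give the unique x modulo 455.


Moduli 13, 5, 7 are pairwise coprime; by CRT there is a unique solution modulo M = 13 · 5 · 7 = 455.
Solve pairwise, accumulating the modulus:
  Start with x ≡ 2 (mod 13).
  Combine with x ≡ 3 (mod 5): since gcd(13, 5) = 1, we get a unique residue mod 65.
    Write x = 2 + 13·t and substitute into x ≡ 3 (mod 5): 13·t ≡ 3 − 2 = 1 (mod 5).
    Reduce coefficients mod 5: 3·t ≡ 1 (mod 5).
    The inverse of 3 mod 5 is 2 (since 3·2 = 6 = 1·5 + 1), so t ≡ 2·1 = 2 ≡ 2 (mod 5).
    Then x = 2 + 13·2 = 28, valid modulo lcm(13, 5) = 65: x ≡ 28 (mod 65).
  Combine with x ≡ 4 (mod 7): since gcd(65, 7) = 1, we get a unique residue mod 455.
    Write x = 28 + 65·t and substitute into x ≡ 4 (mod 7): 65·t ≡ 4 − 28 = -24 (mod 7).
    Reduce coefficients mod 7: 2·t ≡ 4 (mod 7).
    The inverse of 2 mod 7 is 4 (since 2·4 = 8 = 1·7 + 1), so t ≡ 4·4 = 16 ≡ 2 (mod 7).
    Then x = 28 + 65·2 = 158, valid modulo lcm(65, 7) = 455: x ≡ 158 (mod 455).
Verify: 158 mod 13 = 2 ✓, 158 mod 5 = 3 ✓, 158 mod 7 = 4 ✓.

x ≡ 158 (mod 455).


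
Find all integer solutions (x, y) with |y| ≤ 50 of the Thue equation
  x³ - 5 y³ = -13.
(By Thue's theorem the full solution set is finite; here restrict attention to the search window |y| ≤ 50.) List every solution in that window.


The equation is x³ - 5y³ = -13. For fixed y, x³ = 5·y³ − 13, so a solution requires the RHS to be a perfect cube.
Strategy: iterate y from -50 to 50, compute RHS = 5·y³ − 13, and check whether it is a (positive or negative) perfect cube.
Check small values of y:
  y = 0: RHS = -13 is not a perfect cube.
  y = 1: RHS = -8 = (-2)³ ⇒ x = -2 works.
  y = -1: RHS = -18 is not a perfect cube.
  y = 2: RHS = 27 = (3)³ ⇒ x = 3 works.
  y = -2: RHS = -53 is not a perfect cube.
  y = 3: RHS = 122 is not a perfect cube.
  y = -3: RHS = -148 is not a perfect cube.
Continuing, at y = -7: RHS = -1728 = (-12)³ ⇒ x = -12 works.
Searching the remaining y in |y| ≤ 50 finds no further solutions.
Collected solutions: (-2, 1), (3, 2), (-12, -7).

Solutions (with |y| ≤ 50): (-2, 1), (3, 2), (-12, -7).


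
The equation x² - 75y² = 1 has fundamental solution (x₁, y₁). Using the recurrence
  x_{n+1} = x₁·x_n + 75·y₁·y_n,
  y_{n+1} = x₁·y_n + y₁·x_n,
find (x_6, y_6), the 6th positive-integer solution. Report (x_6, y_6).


Step 1: Find the fundamental solution (x₁, y₁) of x² - 75y² = 1.
  Expand √75 as a continued fraction. a₀ = ⌊√75⌋ = 8; iterate m_{k+1} = d_k·a_k − m_k, d_{k+1} = (75 − m_{k+1}²)/d_k, a_{k+1} = ⌊(a₀ + m_{k+1})/d_{k+1}⌋ (starting m₀ = 0, d₀ = 1), with convergents p_k = a_k·p_{k-1} + p_{k-2}, q_k = a_k·q_{k-1} + q_{k-2} (p₋₁ = 1, q₋₁ = 0):
  k = 0: a₀ = 8; p₀/q₀ = 8/1; p₀² − 75·q₀² = 64 − 75 = -11.
  k = 1: m = 8, d = 11, a = ⌊(8 + 8)/11⌋ = 1; p/q = (1·8 + 1)/(1·1 + 0) = 9/1; p² − 75·q² = 81 − 75 = 6.
  k = 2: m = 3, d = 6, a = ⌊(8 + 3)/6⌋ = 1; p/q = (1·9 + 8)/(1·1 + 1) = 17/2; p² − 75·q² = 289 − 300 = -11.
  k = 3: m = 3, d = 11, a = ⌊(8 + 3)/11⌋ = 1; p/q = (1·17 + 9)/(1·2 + 1) = 26/3; p² − 75·q² = 676 − 675 = 1.
  The first convergent with p² − 75·q² = 1 gives the fundamental solution (x₁, y₁) = (26, 3).
Step 2: Apply the recurrence (x_{n+1}, y_{n+1}) = (x₁x_n + 75y₁y_n, x₁y_n + y₁x_n) repeatedly.
  From (x_1, y_1) = (26, 3): x_2 = 26·26 + 75·3·3 = 1351; y_2 = 26·3 + 3·26 = 156.
  From (x_2, y_2) = (1351, 156): x_3 = 26·1351 + 75·3·156 = 70226; y_3 = 26·156 + 3·1351 = 8109.
  From (x_3, y_3) = (70226, 8109): x_4 = 26·70226 + 75·3·8109 = 3650401; y_4 = 26·8109 + 3·70226 = 421512.
  From (x_4, y_4) = (3650401, 421512): x_5 = 26·3650401 + 75·3·421512 = 189750626; y_5 = 26·421512 + 3·3650401 = 21910515.
  From (x_5, y_5) = (189750626, 21910515): x_6 = 26·189750626 + 75·3·21910515 = 9863382151; y_6 = 26·21910515 + 3·189750626 = 1138925268.
Step 3: Verify x_6² - 75·y_6² = 97286307456665386801 - 97286307456665386800 = 1 (should be 1). ✓

(x_1, y_1) = (26, 3); (x_6, y_6) = (9863382151, 1138925268).


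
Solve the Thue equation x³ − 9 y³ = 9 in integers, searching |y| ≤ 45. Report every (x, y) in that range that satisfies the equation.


The equation is x³ - 9y³ = 9. For fixed y, x³ = 9·y³ + 9, so a solution requires the RHS to be a perfect cube.
Strategy: iterate y from -45 to 45, compute RHS = 9·y³ + 9, and check whether it is a (positive or negative) perfect cube.
Check small values of y:
  y = 0: RHS = 9 is not a perfect cube.
  y = 1: RHS = 18 is not a perfect cube.
  y = -1: RHS = 0 = (0)³ ⇒ x = 0 works.
  y = 2: RHS = 81 is not a perfect cube.
  y = -2: RHS = -63 is not a perfect cube.
  y = 3: RHS = 252 is not a perfect cube.
  y = -3: RHS = -234 is not a perfect cube.
Continuing the search up to |y| = 45 finds no further solutions beyond those listed.
Collected solutions: (0, -1).

Solutions (with |y| ≤ 45): (0, -1).


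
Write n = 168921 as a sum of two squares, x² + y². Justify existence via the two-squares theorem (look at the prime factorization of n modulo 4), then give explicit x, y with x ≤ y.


Step 1: Factor n = 168921 = 3^2 · 137^2.
Step 2: Check the mod-4 condition on each prime factor: 3 ≡ 3 (mod 4), exponent 2 (must be even); 137 ≡ 1 (mod 4), exponent 2.
All primes ≡ 3 (mod 4) appear to even exponent (or don't appear), so by the two-squares theorem n IS expressible as a sum of two squares.
Step 3: Build a representation. Group n = k² · m with k = 3 and m = 137 · 137 = 18769 (a product of primes ≡ 1 (mod 4)); a representation of m scales to one of n via (k·x)² + (k·y)² = k²(x² + y²). Each prime p ≡ 1 (mod 4) is itself a sum of two squares; find a² by testing p − a² for a perfect square:
  137: 137 − 1² = 136, 137 − 2² = 133, 137 − 3² = 128, 137 − 4² = 121 = 11² ⇒ 137 = 4² + 11².
  Combine using the Brahmagupta–Fibonacci identity (a² + b²)(c² + d²) = (ac − bd)² + (ad + bc)² = (ac + bd)² + (ad − bc)²:
  137 · 137 = 18769: from (4² + 11²)(4² + 11²), take (4·4 − 11·11, 4·11 + 11·4) = (16 − 121, 44 + 44) = (-105, 88); dropping signs (only squares matter) gives (105, 88); check 105² + 88² = 11025 + 7744 = 18769 ✓.
  Scale by k = 3: (3·105, 3·88) = (315, 264).
Step 4: Order so x ≤ y and verify: 264² + 315² = 69696 + 99225 = 168921 = n. ✓

n = 168921 = 264² + 315² (one valid representation with x ≤ y).


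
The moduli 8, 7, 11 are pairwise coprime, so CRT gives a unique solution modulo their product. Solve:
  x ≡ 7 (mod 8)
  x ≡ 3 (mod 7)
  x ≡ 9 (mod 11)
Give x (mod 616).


Moduli 8, 7, 11 are pairwise coprime; by CRT there is a unique solution modulo M = 8 · 7 · 11 = 616.
Solve pairwise, accumulating the modulus:
  Start with x ≡ 7 (mod 8).
  Combine with x ≡ 3 (mod 7): since gcd(8, 7) = 1, we get a unique residue mod 56.
    Write x = 7 + 8·t and substitute into x ≡ 3 (mod 7): 8·t ≡ 3 − 7 = -4 (mod 7).
    Reduce coefficients mod 7: 1·t ≡ 3 (mod 7).
    So t ≡ 3 (mod 7).
    Then x = 7 + 8·3 = 31, valid modulo lcm(8, 7) = 56: x ≡ 31 (mod 56).
  Combine with x ≡ 9 (mod 11): since gcd(56, 11) = 1, we get a unique residue mod 616.
    Write x = 31 + 56·t and substitute into x ≡ 9 (mod 11): 56·t ≡ 9 − 31 = -22 (mod 11).
    Reduce coefficients mod 11: 1·t ≡ 0 (mod 11).
    So t ≡ 0 (mod 11).
    Then x = 31 + 56·0 = 31, valid modulo lcm(56, 11) = 616: x ≡ 31 (mod 616).
Verify: 31 mod 8 = 7 ✓, 31 mod 7 = 3 ✓, 31 mod 11 = 9 ✓.

x ≡ 31 (mod 616).


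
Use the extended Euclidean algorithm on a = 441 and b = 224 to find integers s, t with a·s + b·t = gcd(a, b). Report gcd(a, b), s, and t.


Euclidean algorithm on (441, 224) — divide until remainder is 0:
  441 = 1 · 224 + 217
  224 = 1 · 217 + 7
  217 = 31 · 7 + 0
gcd(441, 224) = 7.
Track Bezout coefficients alongside the remainders: start with r₀ = 441 = a·1 + b·0 (s = 1, t = 0) and r₁ = 224 = a·0 + b·1 (s = 0, t = 1); each new remainder r_{k+1} = r_{k-1} − q_k·r_k inherits s_{k+1} = s_{k-1} − q_k·s_k, t_{k+1} = t_{k-1} − q_k·t_k, so r_k = a·s_k + b·t_k at every step:
  q = 1: r = 217, s = 1 − 1·0 = 1, t = 0 − 1·1 = -1  (check: 441·1 + 224·(-1) = 217)
  q = 1: r = 7, s = 0 − 1·1 = -1, t = 1 − 1·(-1) = 2  (check: 441·(-1) + 224·2 = 7)
The row with r = 7 (the gcd) gives the Bezout coefficients s = -1, t = 2.
Result: 441 · (-1) + 224 · (2) = 7.

gcd(441, 224) = 7; s = -1, t = 2 (check: 441·(-1) + 224·2 = 7).
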